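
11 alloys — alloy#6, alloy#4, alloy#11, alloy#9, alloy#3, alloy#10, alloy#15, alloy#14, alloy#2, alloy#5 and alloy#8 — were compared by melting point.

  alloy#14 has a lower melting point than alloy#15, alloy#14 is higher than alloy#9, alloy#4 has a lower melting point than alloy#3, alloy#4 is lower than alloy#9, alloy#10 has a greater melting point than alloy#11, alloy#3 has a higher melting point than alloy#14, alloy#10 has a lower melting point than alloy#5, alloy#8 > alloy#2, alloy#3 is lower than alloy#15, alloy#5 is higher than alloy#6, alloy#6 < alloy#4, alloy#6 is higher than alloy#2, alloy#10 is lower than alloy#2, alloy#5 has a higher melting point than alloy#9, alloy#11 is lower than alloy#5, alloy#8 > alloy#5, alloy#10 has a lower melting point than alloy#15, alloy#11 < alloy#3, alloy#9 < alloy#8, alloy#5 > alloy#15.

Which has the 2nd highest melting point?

alloy#5

The consecutive relations fix a unique order: alloy#11 < alloy#10 < alloy#2 < alloy#6 < alloy#4 < alloy#9 < alloy#14 < alloy#3 < alloy#15 < alloy#5 < alloy#8.
Counting 2 from the largest end gives alloy#5.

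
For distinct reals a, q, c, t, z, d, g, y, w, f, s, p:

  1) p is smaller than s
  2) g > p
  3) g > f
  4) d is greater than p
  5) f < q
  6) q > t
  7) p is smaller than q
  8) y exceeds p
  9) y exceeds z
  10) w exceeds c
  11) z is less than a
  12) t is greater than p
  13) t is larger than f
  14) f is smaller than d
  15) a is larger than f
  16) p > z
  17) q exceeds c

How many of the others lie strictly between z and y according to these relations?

1

Chaining upward from z reaches: p, g, d, t, a, s, q.
Chaining downward from y reaches: p.
Strictly between z and y are those in both lists: p — 1 element.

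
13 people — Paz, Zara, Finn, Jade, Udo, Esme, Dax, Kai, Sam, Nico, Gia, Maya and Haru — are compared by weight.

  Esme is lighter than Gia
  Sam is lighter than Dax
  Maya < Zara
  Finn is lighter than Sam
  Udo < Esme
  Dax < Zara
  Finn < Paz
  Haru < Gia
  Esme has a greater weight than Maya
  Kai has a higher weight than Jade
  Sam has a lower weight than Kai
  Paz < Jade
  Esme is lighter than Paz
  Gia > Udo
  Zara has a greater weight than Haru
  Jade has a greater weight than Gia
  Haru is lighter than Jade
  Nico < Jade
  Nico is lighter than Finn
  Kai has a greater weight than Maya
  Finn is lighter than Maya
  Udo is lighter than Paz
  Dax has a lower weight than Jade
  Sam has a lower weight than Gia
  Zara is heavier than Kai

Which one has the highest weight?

Chaining downward from Zara: directly below it, Haru, Maya, Dax, Kai; then Finn, Sam, Jade; then Nico, Gia, Paz; then Udo, Esme.
That covers every other element, and nothing is given above Zara, so Zara is the highest weight.

Zara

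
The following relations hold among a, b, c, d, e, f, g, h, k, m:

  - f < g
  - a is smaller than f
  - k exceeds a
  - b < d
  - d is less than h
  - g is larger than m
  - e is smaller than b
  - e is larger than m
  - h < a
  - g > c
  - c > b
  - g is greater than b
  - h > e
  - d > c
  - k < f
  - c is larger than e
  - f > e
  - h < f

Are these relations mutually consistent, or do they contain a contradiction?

The single ordering m < e < b < c < d < h < a < k < f < g satisfies every listed relation, so no contradiction arises.

consistent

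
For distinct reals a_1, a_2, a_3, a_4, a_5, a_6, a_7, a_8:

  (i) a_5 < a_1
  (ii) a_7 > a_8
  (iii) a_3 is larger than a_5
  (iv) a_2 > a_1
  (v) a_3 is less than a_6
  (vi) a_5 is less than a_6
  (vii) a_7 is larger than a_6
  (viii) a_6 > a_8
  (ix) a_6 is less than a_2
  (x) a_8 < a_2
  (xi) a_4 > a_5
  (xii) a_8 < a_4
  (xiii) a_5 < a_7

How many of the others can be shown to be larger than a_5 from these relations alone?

Directly above a_5: a_1, a_3, a_6, a_7, a_4.
One step further: a_2 (6 so far).
Nothing else is reachable above a_5; 6 in all.

6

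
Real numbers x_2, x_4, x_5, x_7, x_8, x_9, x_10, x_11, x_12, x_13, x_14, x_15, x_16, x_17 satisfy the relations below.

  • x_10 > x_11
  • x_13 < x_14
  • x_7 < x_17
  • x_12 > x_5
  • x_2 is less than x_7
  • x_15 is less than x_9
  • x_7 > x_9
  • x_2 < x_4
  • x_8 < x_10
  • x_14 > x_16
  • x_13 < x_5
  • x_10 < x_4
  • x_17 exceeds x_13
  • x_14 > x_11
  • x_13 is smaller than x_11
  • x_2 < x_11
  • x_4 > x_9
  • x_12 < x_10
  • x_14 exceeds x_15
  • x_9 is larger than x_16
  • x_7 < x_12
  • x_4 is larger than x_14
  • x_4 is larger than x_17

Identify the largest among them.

x_4

Chaining downward from x_4: directly below it, x_2, x_9, x_14, x_10, x_17; then x_13, x_16, x_15, x_7, x_11, x_12, x_8; then x_5.
That covers every other element, and nothing is given above x_4, so x_4 is the largest.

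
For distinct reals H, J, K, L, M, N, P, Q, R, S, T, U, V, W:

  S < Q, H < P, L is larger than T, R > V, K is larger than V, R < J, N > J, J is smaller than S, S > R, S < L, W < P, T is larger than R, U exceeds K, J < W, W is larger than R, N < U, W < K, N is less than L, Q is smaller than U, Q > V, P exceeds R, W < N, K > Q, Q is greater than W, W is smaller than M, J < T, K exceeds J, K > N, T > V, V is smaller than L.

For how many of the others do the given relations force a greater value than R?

11

Directly above R: J, W, S, T, P.
One step further: Q, N, M, K, L (10 so far).
One step further: U (11 so far).
Nothing else is reachable above R; 11 in all.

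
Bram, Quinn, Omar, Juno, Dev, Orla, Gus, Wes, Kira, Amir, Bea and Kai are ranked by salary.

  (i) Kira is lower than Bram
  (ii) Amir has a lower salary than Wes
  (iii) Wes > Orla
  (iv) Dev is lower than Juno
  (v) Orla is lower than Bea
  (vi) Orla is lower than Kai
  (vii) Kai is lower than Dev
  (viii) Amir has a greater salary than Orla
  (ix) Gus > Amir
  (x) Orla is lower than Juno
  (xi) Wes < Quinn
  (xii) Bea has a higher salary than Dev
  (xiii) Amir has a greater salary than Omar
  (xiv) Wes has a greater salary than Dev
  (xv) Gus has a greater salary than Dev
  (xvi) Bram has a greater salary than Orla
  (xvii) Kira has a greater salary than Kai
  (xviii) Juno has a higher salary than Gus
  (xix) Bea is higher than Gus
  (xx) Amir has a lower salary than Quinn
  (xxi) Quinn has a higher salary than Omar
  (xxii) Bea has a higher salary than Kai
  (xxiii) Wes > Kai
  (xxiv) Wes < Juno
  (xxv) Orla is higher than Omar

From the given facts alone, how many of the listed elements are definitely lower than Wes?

The elements the relations force below Wes are Omar, Orla, Amir, Kai, Dev — no chain reaches any other.
That is 5.

5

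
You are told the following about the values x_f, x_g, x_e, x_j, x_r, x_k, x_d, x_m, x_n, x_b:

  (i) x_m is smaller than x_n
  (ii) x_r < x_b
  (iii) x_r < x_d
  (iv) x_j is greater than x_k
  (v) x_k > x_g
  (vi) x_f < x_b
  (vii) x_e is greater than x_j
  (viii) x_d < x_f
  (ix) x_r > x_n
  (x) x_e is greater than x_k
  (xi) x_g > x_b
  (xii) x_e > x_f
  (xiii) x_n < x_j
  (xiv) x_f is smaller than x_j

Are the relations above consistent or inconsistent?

The single ordering x_m < x_n < x_r < x_d < x_f < x_b < x_g < x_k < x_j < x_e satisfies every listed relation, so no contradiction arises.

consistent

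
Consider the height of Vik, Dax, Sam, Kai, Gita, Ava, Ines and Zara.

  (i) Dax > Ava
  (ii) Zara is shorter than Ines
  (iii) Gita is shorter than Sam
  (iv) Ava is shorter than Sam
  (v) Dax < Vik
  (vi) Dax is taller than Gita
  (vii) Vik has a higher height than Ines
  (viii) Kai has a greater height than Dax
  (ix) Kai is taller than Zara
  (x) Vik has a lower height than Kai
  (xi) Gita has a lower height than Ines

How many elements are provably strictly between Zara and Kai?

The relations place Zara below Kai. An element lies strictly between them when it is forced above Zara and also forced below Kai.
Above Zara: {Ines, Vik}. Below Kai: {Ava, Gita, Ines, Dax, Vik}.
Intersection: {Ines, Vik} — 2.

2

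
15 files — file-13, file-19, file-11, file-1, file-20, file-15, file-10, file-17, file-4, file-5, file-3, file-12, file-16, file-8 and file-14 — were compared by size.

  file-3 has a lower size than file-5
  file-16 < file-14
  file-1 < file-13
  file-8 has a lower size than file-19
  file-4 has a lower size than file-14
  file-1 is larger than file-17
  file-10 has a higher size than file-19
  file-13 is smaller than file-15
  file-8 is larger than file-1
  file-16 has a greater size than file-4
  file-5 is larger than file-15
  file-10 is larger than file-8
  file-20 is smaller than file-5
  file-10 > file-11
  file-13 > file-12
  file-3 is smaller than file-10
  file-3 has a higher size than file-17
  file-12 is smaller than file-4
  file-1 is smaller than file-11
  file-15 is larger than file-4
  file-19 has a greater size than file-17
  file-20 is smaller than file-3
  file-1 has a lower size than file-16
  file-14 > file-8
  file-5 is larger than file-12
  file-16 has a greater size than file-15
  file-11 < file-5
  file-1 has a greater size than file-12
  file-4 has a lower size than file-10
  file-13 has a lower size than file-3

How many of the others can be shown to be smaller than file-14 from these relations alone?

Directly below file-14: file-4, file-16, file-8.
One step further: file-12, file-1, file-15 (6 so far).
One step further: file-17, file-13 (8 so far).
No other element is forced below file-14 by the given relations, so the count is 8.

8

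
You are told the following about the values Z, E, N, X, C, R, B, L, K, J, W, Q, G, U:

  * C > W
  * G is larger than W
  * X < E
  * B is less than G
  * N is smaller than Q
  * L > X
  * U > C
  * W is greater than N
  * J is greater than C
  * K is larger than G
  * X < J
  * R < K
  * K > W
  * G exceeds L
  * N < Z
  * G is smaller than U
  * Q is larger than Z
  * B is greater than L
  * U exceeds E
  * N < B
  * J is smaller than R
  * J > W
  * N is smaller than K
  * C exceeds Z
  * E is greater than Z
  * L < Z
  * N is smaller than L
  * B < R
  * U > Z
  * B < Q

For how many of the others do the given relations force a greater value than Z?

7

Directly above Z: E, C, Q, U.
One step further: J (5 so far).
One step further: R (6 so far).
One step further: K (7 so far).
No other element is forced above Z by the given relations, so the count is 7.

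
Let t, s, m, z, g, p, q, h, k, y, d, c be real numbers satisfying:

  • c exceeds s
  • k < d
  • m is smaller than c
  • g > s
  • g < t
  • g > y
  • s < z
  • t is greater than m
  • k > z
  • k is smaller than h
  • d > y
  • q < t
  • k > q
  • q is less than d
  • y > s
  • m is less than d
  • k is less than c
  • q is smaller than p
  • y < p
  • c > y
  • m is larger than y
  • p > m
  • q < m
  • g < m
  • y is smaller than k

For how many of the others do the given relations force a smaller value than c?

The elements the relations force below c are s, z, y, g, q, k, m — no chain reaches any other.
That is 7.

7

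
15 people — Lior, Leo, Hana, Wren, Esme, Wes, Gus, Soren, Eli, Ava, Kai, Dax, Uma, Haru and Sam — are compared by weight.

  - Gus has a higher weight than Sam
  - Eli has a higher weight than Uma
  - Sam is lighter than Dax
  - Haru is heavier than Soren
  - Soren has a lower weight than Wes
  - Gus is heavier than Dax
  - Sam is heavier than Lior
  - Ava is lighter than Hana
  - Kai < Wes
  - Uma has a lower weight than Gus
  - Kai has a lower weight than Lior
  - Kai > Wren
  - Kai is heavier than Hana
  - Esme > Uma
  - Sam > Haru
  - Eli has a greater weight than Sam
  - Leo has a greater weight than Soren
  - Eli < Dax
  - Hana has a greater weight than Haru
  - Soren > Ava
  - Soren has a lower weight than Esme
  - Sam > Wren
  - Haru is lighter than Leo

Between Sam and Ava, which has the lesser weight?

Ava < Soren and Soren < Haru give Ava < Haru.
With Haru < Hana: Ava < Soren < Haru < Hana.
Then Hana < Kai extends the chain to Kai.
Then Kai < Lior extends the chain to Lior.
With Lior < Sam: Ava < Soren < Haru < Hana < Kai < Lior < Sam.
So Ava < Sam; Ava is the lighter of the two.

Ava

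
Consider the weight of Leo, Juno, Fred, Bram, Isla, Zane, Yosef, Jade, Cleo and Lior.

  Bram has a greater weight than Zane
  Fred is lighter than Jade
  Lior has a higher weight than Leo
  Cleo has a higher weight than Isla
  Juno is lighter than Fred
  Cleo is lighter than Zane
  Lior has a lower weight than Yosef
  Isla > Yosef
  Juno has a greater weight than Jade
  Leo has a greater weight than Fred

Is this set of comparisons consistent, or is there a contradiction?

Chaining the given relations yields Jade < Juno < Fred, so Jade < Fred. But one relation states Fred < Jade. These cannot both hold.

inconsistent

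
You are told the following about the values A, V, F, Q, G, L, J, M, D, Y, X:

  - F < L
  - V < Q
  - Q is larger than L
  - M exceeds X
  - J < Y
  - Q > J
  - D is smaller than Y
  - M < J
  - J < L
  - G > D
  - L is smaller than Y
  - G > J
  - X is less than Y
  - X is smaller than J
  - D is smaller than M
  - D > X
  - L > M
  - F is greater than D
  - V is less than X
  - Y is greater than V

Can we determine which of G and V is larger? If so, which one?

The relevant relations are V < X; X < M; M < J; J < G.
Chaining these gives V < X < M < J < G.
So G is larger.

G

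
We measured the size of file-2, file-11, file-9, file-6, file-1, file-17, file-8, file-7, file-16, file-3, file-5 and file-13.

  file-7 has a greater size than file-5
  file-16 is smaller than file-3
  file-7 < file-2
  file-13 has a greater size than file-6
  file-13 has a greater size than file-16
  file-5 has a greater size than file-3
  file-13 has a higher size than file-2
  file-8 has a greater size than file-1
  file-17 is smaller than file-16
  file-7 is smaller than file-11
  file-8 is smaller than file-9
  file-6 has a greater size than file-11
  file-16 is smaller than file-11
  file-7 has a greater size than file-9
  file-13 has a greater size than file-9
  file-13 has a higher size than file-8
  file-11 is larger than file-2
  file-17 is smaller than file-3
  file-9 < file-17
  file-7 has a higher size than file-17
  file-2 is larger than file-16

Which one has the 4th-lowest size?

Piecing the relations together gives one ordering: file-1 < file-8 < file-9 < file-17 < file-16 < file-3 < file-5 < file-7 < file-2 < file-11 < file-6 < file-13.
Counting 4 from the smallest end gives file-17.

file-17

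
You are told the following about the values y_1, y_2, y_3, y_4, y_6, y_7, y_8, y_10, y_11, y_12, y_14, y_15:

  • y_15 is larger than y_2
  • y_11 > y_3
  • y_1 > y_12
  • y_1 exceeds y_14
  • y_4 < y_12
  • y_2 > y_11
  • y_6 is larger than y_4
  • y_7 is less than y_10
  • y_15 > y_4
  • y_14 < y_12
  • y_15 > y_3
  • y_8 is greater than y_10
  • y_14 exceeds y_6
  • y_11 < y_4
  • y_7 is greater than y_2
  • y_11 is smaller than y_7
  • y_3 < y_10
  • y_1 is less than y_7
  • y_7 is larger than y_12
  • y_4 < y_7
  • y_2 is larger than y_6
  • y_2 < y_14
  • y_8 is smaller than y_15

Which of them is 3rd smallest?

y_4

The consecutive relations fix a unique order: y_3 < y_11 < y_4 < y_6 < y_2 < y_14 < y_12 < y_1 < y_7 < y_10 < y_8 < y_15.
The 3rd smallest is y_4.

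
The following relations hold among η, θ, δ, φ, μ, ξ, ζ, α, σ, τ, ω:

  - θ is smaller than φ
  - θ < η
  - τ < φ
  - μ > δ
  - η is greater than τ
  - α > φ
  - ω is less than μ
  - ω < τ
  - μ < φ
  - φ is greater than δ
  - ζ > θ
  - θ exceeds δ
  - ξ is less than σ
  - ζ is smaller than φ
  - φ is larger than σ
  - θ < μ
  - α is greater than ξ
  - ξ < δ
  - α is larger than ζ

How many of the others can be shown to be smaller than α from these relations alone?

From α the given relations immediately reach ξ, ζ, φ.
From those, σ, δ, θ, μ, τ — 8 in total.
From those, ω — 9 in total.
No other element is forced below α by the given relations, so the count is 9.

9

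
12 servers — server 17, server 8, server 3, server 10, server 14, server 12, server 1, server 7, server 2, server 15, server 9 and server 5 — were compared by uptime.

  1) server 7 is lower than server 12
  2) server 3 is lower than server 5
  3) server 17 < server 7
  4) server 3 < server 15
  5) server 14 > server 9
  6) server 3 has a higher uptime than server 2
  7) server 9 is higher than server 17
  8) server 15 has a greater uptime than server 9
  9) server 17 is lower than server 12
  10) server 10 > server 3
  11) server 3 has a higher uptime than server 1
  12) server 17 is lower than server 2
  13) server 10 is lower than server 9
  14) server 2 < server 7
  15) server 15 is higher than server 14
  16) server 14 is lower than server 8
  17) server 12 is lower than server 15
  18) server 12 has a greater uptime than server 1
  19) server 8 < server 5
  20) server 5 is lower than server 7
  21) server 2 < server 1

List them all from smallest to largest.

server 17 < server 2 < server 1 < server 3 < server 10 < server 9 < server 14 < server 8 < server 5 < server 7 < server 12 < server 15

The consecutive links are each given: server 17 < server 2; server 2 < server 1; server 1 < server 3; server 3 < server 10; server 10 < server 9; server 9 < server 14; server 14 < server 8; server 8 < server 5; server 5 < server 7; server 7 < server 12; server 12 < server 15.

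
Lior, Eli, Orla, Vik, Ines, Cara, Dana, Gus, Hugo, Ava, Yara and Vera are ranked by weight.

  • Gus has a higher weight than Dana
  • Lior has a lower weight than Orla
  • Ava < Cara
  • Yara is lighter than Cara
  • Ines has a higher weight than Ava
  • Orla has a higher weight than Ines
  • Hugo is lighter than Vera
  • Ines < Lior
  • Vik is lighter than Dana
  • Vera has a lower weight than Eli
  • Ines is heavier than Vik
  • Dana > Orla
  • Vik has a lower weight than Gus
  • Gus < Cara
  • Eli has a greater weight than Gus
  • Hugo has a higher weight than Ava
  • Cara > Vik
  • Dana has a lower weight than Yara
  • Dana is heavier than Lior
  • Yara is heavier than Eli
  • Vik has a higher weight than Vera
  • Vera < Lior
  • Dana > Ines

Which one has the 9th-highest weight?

Chaining the given pairs: Ava < Hugo < Vera < Vik < Ines < Lior < Orla < Dana < Gus < Eli < Yara < Cara.
The 9th largest is Vik.

Vik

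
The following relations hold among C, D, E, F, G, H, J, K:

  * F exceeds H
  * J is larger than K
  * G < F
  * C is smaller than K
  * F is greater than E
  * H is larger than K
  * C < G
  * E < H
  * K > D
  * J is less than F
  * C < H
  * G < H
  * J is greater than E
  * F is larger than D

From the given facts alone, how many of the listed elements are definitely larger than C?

From C the given relations immediately reach K, G, H.
From those, J, F — 5 in total.
No other element is forced above C by the given relations, so the count is 5.

5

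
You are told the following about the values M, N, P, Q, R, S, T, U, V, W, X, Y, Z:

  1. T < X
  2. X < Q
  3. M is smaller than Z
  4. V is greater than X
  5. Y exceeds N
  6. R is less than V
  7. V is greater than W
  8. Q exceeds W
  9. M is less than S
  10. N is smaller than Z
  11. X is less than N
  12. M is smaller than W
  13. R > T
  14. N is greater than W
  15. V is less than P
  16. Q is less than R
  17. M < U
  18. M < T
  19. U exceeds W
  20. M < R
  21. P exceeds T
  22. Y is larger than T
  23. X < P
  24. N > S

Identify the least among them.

M

Chaining upward from M: directly above it, S, T, W, R, U, Z; then X, Q, N, Y, V, P.
That covers every other element, and nothing is given below M, so M is the least.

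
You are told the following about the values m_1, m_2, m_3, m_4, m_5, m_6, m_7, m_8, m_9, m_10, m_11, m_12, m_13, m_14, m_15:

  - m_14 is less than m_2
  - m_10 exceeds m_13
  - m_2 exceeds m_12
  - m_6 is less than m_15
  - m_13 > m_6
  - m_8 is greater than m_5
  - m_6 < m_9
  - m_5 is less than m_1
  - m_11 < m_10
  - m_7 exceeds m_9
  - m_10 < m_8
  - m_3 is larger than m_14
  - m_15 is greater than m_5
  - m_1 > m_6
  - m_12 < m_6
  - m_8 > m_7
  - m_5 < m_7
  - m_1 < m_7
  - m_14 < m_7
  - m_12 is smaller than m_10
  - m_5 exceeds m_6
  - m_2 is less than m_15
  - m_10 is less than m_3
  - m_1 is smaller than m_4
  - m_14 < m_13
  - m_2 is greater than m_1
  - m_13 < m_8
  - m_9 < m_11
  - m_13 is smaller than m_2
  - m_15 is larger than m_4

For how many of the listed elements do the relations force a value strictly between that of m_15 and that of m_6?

5

Chaining upward from m_6 reaches: m_9, m_11, m_13, m_5, m_1, m_7, m_10, m_8, m_4, m_2, m_3.
Chaining downward from m_15 reaches: m_12, m_14, m_13, m_5, m_1, m_4, m_2.
Strictly between m_6 and m_15 are those in both lists: m_13, m_5, m_1, m_4, m_2 — 5 elements.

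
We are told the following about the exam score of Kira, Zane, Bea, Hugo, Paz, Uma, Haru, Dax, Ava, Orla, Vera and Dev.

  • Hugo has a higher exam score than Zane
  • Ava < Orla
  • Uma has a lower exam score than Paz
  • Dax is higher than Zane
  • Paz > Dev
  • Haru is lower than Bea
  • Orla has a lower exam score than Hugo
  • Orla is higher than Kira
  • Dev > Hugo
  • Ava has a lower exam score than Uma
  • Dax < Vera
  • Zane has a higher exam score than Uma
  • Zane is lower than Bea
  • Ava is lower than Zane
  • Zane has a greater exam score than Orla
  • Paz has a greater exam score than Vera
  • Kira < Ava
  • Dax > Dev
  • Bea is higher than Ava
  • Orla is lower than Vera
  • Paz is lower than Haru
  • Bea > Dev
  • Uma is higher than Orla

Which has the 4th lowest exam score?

The consecutive relations fix a unique order: Kira < Ava < Orla < Uma < Zane < Hugo < Dev < Dax < Vera < Paz < Haru < Bea.
The 4th smallest is Uma.

Uma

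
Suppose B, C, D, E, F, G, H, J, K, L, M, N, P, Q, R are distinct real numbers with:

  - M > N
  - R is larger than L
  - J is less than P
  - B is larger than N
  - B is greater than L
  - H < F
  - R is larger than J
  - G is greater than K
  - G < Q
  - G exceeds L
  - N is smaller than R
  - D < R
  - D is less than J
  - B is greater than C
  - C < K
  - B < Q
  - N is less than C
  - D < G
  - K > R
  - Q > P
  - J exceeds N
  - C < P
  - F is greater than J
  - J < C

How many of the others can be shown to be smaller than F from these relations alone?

Directly below F: J, H.
One step further: D, N (4 so far).
No other element is forced below F by the given relations, so the count is 4.

4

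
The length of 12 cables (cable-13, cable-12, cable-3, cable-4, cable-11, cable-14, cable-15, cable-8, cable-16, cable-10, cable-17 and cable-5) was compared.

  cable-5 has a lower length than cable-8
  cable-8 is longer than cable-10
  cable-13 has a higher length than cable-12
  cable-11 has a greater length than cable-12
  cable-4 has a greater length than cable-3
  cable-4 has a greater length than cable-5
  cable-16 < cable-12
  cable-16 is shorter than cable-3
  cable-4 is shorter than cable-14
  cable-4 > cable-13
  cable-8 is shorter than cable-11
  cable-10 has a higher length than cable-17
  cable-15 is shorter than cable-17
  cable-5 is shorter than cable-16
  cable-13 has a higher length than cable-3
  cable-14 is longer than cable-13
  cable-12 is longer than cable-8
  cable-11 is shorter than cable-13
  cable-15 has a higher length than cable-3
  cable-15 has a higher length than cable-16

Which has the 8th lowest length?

cable-12

Chaining the given pairs: cable-5 < cable-16 < cable-3 < cable-15 < cable-17 < cable-10 < cable-8 < cable-12 < cable-11 < cable-13 < cable-4 < cable-14.
Counting 8 from the smallest end gives cable-12.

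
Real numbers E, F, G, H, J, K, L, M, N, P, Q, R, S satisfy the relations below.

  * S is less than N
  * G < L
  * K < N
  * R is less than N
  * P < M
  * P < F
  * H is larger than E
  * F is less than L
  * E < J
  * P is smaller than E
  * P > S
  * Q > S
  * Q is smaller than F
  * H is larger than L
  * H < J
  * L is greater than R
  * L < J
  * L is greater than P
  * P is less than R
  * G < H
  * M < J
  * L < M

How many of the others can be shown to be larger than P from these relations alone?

8

From P the given relations immediately reach E, F, R, L, M.
From those, N, H, J — 8 in total.
No other element is forced above P by the given relations, so the count is 8.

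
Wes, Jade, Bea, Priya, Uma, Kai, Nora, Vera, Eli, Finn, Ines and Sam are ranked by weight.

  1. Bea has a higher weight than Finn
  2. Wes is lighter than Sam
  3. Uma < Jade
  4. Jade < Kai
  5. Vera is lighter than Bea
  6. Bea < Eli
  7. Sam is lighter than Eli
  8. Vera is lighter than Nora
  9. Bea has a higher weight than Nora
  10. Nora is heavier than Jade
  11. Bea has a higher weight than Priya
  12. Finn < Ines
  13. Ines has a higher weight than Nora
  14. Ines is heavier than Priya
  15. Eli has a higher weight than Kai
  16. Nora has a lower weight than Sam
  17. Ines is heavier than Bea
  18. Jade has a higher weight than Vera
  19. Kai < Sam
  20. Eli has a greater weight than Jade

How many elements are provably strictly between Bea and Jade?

The relations place Jade below Bea. An element lies strictly between them when it is forced above Jade and also forced below Bea.
Above Jade: {Nora, Kai, Sam, Eli, Ines}. Below Bea: {Vera, Uma, Finn, Priya, Nora}.
Intersection: {Nora} — 1.

1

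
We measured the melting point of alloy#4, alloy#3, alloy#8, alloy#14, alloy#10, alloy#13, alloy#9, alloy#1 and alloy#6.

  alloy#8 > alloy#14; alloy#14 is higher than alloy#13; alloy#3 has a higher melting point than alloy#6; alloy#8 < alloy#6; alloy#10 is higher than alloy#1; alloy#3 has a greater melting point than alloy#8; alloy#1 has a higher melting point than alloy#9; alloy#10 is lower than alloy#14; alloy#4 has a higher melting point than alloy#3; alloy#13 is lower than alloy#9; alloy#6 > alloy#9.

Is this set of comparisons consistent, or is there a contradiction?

consistent

Every relation is compatible with alloy#13 < alloy#9 < alloy#1 < alloy#10 < alloy#14 < alloy#8 < alloy#6 < alloy#3 < alloy#4; the set is consistent.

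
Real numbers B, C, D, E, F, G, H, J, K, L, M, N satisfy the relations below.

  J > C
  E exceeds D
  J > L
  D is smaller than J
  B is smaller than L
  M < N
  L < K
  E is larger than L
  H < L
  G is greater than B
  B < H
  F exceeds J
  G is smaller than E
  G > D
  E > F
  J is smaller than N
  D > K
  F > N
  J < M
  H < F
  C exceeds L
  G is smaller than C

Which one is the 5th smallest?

Chaining the given pairs: B < H < L < K < D < G < C < J < M < N < F < E.
Counting 5 from the smallest end gives D.

D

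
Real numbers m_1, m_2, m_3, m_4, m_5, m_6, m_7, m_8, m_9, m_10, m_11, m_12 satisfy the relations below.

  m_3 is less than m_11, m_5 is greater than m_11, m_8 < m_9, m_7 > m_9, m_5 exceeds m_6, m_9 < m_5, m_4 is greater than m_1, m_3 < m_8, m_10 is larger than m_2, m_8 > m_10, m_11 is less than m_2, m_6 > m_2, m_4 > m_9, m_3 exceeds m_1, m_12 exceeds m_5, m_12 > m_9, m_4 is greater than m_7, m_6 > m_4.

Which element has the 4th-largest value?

m_4

The consecutive relations fix a unique order: m_1 < m_3 < m_11 < m_2 < m_10 < m_8 < m_9 < m_7 < m_4 < m_6 < m_5 < m_12.
The 4th largest is m_4.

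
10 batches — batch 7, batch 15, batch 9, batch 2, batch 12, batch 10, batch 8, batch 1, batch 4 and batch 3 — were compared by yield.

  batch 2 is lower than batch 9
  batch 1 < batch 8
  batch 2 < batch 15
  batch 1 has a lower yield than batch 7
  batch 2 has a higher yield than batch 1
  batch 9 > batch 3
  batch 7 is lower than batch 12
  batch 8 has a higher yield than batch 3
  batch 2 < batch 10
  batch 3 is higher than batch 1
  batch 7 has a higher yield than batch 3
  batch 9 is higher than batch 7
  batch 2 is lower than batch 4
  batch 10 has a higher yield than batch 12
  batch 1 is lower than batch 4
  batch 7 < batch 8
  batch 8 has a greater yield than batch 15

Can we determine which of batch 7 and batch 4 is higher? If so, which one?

Following every chain through batch 7: above batch 7 we get batch 9, batch 12, batch 10, batch 8; below batch 7 we get batch 1, batch 3.
batch 4 is not reached, and no chain runs the other way from batch 4 to batch 7.
So the given relations leave the order of batch 7 and batch 4 undetermined.

undetermined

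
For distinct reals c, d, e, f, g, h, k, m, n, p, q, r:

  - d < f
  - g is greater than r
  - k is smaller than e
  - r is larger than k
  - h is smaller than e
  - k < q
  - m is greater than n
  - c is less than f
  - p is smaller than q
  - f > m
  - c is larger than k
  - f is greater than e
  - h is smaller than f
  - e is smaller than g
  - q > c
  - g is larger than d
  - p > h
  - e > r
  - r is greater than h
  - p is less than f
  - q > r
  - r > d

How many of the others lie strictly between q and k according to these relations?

Chaining upward from k reaches: c, r, e, g, f.
Chaining downward from q reaches: h, d, p, c, r.
Strictly between k and q are those in both lists: c, r — 2 elements.

2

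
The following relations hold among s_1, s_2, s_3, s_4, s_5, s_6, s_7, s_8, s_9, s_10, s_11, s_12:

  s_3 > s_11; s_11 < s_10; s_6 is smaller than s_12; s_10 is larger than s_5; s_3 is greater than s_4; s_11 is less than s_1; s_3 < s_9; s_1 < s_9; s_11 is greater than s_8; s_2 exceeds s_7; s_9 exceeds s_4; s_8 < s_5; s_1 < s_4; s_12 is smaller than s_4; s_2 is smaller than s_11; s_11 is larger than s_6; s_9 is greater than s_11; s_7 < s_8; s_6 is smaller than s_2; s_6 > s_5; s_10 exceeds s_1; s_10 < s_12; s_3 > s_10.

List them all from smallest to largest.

s_7 < s_8 < s_5 < s_6 < s_2 < s_11 < s_1 < s_10 < s_12 < s_4 < s_3 < s_9

The consecutive links are each given: s_7 < s_8; s_8 < s_5; s_5 < s_6; s_6 < s_2; s_2 < s_11; s_11 < s_1; s_1 < s_10; s_10 < s_12; s_12 < s_4; s_4 < s_3; s_3 < s_9.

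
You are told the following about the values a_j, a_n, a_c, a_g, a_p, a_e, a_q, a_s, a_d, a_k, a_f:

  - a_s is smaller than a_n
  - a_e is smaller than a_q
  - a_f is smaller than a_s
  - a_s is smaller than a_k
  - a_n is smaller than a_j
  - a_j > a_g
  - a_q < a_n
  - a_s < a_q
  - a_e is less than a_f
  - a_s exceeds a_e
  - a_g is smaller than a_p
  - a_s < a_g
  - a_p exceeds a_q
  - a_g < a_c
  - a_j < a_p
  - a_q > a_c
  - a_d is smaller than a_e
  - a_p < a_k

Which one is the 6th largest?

a_c

Piecing the relations together gives one ordering: a_d < a_e < a_f < a_s < a_g < a_c < a_q < a_n < a_j < a_p < a_k.
Counting 6 from the largest end gives a_c.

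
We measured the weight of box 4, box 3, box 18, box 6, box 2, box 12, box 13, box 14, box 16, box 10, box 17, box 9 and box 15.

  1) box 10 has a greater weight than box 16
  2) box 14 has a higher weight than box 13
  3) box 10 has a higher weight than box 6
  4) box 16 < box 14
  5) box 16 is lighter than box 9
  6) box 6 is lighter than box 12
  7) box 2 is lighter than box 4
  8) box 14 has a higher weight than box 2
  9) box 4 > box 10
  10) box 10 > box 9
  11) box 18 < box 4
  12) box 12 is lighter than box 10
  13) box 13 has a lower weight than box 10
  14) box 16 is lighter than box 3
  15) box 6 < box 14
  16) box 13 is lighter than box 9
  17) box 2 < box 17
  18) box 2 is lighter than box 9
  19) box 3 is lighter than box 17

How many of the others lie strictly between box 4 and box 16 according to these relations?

Chaining upward from box 16 reaches: box 3, box 14, box 17, box 9, box 10.
Chaining downward from box 4 reaches: box 2, box 18, box 6, box 12, box 13, box 9, box 10.
Strictly between box 16 and box 4 are those in both lists: box 9, box 10 — 2 elements.

2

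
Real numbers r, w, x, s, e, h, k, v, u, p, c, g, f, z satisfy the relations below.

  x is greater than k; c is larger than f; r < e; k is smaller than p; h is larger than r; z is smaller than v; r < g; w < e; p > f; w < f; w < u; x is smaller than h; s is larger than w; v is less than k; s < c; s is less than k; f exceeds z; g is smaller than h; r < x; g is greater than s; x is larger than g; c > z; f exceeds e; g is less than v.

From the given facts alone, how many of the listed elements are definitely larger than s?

Directly above s: g, k, c.
One step further: v, x, h, p (7 so far).
Nothing else is reachable above s; 7 in all.

7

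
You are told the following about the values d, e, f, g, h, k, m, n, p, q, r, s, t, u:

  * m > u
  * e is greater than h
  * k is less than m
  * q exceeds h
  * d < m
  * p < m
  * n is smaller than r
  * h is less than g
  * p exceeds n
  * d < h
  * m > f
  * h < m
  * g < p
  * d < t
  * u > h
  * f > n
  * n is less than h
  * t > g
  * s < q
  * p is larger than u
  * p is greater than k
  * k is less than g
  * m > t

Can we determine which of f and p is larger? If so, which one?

undetermined

Following every chain through f: above f we get m; below f we get n.
p is not reached, and no chain runs the other way from p to f.
So the given relations leave the order of f and p undetermined.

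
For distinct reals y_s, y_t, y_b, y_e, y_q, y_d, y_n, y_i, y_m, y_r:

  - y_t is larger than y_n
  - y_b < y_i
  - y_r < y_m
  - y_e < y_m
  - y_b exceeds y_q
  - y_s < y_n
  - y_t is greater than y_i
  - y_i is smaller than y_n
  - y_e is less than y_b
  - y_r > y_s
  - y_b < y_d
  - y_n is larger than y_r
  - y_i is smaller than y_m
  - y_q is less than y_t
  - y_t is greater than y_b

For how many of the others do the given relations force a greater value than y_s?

4

The elements the relations force above y_s are y_r, y_n, y_t, y_m — no chain reaches any other.
That is 4.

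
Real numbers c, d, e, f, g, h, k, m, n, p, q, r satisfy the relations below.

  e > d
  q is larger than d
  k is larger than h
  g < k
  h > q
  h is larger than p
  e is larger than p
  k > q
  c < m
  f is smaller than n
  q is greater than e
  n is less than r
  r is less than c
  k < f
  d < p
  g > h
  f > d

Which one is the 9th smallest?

Chaining the given pairs: d < p < e < q < h < g < k < f < n < r < c < m.
The 9th smallest is n.

n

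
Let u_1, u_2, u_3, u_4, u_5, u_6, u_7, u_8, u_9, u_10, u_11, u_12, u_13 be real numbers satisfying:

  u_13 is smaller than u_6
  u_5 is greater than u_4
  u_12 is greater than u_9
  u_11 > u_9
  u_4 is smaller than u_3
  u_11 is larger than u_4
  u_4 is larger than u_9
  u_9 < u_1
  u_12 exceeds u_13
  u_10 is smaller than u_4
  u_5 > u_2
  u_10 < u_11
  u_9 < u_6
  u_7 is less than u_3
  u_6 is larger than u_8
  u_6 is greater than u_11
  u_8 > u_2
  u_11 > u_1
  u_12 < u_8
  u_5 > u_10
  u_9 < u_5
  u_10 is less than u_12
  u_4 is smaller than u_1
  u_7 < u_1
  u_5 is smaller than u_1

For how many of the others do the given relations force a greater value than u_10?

From u_10 the given relations immediately reach u_4, u_5, u_11, u_12.
From those, u_3, u_1, u_8, u_6 — 8 in total.
Nothing else is reachable above u_10; 8 in all.

8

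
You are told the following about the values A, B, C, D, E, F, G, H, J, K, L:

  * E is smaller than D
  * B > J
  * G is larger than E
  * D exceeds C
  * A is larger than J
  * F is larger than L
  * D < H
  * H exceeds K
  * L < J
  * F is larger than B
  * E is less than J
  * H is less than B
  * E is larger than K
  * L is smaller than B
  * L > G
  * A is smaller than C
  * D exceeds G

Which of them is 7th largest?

J

Chaining the given pairs: K < E < G < L < J < A < C < D < H < B < F.
Counting 7 from the largest end gives J.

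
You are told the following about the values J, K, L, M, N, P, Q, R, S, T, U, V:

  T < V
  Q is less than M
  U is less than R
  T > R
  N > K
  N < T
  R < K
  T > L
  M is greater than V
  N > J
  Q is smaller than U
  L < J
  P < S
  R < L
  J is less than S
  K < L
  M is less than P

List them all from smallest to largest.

Nothing is placed below Q, so it is least; from there Q < U; U < R; R < K; K < L; L < J; J < N; N < T; T < V; V < M; M < P; P < S, each given directly.

Q < U < R < K < L < J < N < T < V < M < P < S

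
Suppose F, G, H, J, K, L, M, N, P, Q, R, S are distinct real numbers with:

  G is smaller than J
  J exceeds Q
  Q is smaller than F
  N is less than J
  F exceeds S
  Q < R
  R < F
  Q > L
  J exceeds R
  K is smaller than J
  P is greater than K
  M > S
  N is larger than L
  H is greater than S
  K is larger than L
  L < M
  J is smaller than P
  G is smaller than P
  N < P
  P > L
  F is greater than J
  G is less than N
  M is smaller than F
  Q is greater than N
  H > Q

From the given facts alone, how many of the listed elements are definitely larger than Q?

5

From Q the given relations immediately reach R, J, F, H.
From those, P — 5 in total.
No other element is forced above Q by the given relations, so the count is 5.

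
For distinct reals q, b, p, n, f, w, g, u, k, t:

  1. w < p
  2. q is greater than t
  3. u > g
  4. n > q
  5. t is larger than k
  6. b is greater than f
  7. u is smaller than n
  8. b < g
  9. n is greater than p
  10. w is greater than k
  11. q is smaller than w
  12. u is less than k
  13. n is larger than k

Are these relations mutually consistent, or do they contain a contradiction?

Every relation is compatible with f < b < g < u < k < t < q < w < p < n; the set is consistent.

consistent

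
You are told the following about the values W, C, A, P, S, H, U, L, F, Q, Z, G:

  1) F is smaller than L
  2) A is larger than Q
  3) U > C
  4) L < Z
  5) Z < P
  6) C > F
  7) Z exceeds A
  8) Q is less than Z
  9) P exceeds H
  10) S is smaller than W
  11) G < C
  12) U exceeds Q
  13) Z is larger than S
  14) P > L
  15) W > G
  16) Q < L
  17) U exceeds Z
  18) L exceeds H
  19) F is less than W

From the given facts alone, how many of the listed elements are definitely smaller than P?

7

Directly below P: H, L, Z.
One step further: F, S, Q, A (7 so far).
Nothing else is reachable below P; 7 in all.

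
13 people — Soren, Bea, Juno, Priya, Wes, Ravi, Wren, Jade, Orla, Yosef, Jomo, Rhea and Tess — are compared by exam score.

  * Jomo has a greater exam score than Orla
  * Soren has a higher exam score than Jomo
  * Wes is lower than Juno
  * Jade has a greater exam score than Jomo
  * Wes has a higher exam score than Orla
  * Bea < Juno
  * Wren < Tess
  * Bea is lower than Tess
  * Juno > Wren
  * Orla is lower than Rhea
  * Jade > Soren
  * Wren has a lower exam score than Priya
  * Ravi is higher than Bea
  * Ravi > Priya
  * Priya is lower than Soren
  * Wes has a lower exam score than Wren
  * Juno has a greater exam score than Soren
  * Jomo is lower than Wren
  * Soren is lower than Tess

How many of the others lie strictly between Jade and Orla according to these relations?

Chaining upward from Orla reaches: Wes, Jomo, Wren, Rhea, Priya, Soren, Juno, Ravi, Tess.
Chaining downward from Jade reaches: Wes, Jomo, Wren, Priya, Soren.
Strictly between Orla and Jade are those in both lists: Wes, Jomo, Wren, Priya, Soren — 5 elements.

5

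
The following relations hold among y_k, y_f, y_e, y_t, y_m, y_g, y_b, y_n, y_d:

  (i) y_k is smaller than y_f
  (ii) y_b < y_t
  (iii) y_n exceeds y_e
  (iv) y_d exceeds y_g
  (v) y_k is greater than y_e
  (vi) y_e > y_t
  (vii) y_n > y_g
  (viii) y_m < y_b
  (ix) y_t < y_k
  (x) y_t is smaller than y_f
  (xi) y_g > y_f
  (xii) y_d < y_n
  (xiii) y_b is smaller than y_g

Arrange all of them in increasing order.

y_m < y_b < y_t < y_e < y_k < y_f < y_g < y_d < y_n

Nothing is placed below y_m, so it is least; from there y_m < y_b; y_b < y_t; y_t < y_e; y_e < y_k; y_k < y_f; y_f < y_g; y_g < y_d; y_d < y_n, each given directly.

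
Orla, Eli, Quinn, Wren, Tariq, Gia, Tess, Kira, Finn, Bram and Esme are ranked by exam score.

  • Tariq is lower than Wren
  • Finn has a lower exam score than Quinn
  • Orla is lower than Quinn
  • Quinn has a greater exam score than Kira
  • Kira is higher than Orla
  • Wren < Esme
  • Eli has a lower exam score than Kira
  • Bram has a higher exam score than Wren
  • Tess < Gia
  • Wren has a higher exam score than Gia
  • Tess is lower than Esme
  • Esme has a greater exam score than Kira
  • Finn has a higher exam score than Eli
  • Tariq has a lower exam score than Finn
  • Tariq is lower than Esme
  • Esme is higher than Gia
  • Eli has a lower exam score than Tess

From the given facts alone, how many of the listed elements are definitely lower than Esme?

Directly below Esme: Tariq, Kira, Tess, Gia, Wren.
One step further: Eli, Orla (7 so far).
No other element is forced below Esme by the given relations, so the count is 7.

7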